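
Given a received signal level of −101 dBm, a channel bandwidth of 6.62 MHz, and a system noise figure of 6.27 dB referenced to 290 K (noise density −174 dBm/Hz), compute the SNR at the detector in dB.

−1.5 dB

Noise floor: N = −174 + 10 log₁₀(B) + NF
10 log₁₀(6.62×10⁶) = 68.21 dB
N = −174 + 68.21 + 6.27 = −99.52 dBm
SNR = P_sig − N = −101 − (−99.52) = −1.48 dB → −1.5 dB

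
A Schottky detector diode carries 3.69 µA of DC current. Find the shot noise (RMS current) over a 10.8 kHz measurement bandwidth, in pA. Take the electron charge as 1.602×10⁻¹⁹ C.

113 pA

I_n = √(2qI·B)
2qI·B = 2 × 1.602×10⁻¹⁹ × 3.69×10⁻⁶ × 1.08×10⁴ = 1.28×10⁻²⁰ A²
I_n = √(1.28×10⁻²⁰) = 1.13×10⁻¹⁰ A = 113 pA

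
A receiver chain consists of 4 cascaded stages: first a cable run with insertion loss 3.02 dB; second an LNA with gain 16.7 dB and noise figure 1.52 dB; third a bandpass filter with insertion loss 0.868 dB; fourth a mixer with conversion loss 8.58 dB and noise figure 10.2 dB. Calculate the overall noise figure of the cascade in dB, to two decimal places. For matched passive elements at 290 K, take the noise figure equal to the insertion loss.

5.25 dB

Convert to linear (a loss of L dB is a gain of −L dB): F_i = 10^(NF_i/10), G_i = 10^(G_i,dB/10)
  Stage 1: F_1 = 10^(3.02/10) = 2.004, G_1 = 10^(−3.02/10) = 0.4989
  Stage 2: F_2 = 10^(1.52/10) = 1.419, G_2 = 10^(16.7/10) = 46.77
  Stage 3: F_3 = 10^(0.868/10) = 1.221, G_3 = 10^(−0.868/10) = 0.8188
  Stage 4: F_4 = 10^(10.2/10) = 10.47, G_4 = 10^(−8.58/10) = 0.1387
Friis cascade:
  F = 2.004 + (1.419 − 1)/0.4989 + (1.221 − 1)/23.33 + (10.47 − 1)/19.11 = 3.350
NF = 10 log₁₀(3.350) = 5.25 dB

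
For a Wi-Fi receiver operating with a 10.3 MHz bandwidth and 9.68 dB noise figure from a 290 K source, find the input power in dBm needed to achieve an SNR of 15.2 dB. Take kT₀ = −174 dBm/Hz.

−79.0 dBm

Sensitivity = −174 + 10 log₁₀(B) + NF + SNR_min
= −174 + 70.13 + 9.68 + 15.2
= −78.99 dBm → −79.0 dBm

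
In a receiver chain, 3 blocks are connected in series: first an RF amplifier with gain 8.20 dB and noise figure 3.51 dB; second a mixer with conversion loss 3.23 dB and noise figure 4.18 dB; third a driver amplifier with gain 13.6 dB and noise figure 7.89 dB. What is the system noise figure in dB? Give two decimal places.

Convert to linear (a loss of L dB is a gain of −L dB): F_i = 10^(NF_i/10), G_i = 10^(G_i,dB/10)
  Stage 1: F_1 = 10^(3.51/10) = 2.244, G_1 = 10^(8.20/10) = 6.607
  Stage 2: F_2 = 10^(4.18/10) = 2.618, G_2 = 10^(−3.23/10) = 0.4753
  Stage 3: F_3 = 10^(7.89/10) = 6.152, G_3 = 10^(13.6/10) = 22.91
Friis cascade:
  F = 2.244 + (2.618 − 1)/6.607 + (6.152 − 1)/3.141 = 4.129
NF = 10 log₁₀(4.129) = 6.16 dB

6.16 dB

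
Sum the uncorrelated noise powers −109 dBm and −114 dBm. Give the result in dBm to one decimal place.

Convert to linear, add, convert back:
P₁ = 1.26×10⁻¹⁴ W, P₂ = 3.98×10⁻¹⁵ W
P_tot = 1.66×10⁻¹⁴ W → 10 log₁₀(P_tot / 10⁻³) = −107.8 dBm

−107.8 dBm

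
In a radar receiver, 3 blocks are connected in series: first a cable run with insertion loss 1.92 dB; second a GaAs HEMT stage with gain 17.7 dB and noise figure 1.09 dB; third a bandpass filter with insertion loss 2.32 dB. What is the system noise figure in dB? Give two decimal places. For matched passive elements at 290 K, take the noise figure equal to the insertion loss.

Convert to linear (a loss of L dB is a gain of −L dB): F_i = 10^(NF_i/10), G_i = 10^(G_i,dB/10)
  Stage 1: F_1 = 10^(1.92/10) = 1.556, G_1 = 10^(−1.92/10) = 0.6427
  Stage 2: F_2 = 10^(1.09/10) = 1.285, G_2 = 10^(17.7/10) = 58.88
  Stage 3: F_3 = 10^(2.32/10) = 1.706, G_3 = 10^(−2.32/10) = 0.5861
Friis cascade:
  F = 1.556 + (1.285 − 1)/0.6427 + (1.706 − 1)/37.84 = 2.019
NF = 10 log₁₀(2.019) = 3.05 dB

3.05 dB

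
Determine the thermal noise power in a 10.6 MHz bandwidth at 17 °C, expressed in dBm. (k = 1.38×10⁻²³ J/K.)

T = 17 °C + 273.15 = 290.15 K
P_n = kTB = 1.38×10⁻²³ × 290.15 × 1.06×10⁷ = 4.24×10⁻¹⁴ W
In dBm: 10 log₁₀(4.24×10⁻¹⁴ / 10⁻³) = −103.7 dBm

−103.7 dBm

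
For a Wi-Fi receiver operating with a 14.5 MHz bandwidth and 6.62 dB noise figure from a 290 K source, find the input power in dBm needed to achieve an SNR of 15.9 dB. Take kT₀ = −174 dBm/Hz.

Sensitivity = −174 + 10 log₁₀(B) + NF + SNR_min
= −174 + 71.61 + 6.62 + 15.9
= −79.87 dBm → −79.9 dBm

−79.9 dBm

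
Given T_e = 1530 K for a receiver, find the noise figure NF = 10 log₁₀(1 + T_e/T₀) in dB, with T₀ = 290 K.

F = 1 + T_e/T₀ = 1 + 1530/290 = 6.27586
NF = 10 log₁₀(6.27586) = 7.98 dB

7.98 dB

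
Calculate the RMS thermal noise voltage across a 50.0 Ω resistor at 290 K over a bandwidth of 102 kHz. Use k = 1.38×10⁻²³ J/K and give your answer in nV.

V_n = √(4kTRB)
4kTRB = 4 × 1.38×10⁻²³ × 290 × 5.00×10¹ × 1.02×10⁵ = 8.16×10⁻¹⁴ V²
V_n = √(8.16×10⁻¹⁴) = 2.86×10⁻⁷ V = 286 nV

286 nV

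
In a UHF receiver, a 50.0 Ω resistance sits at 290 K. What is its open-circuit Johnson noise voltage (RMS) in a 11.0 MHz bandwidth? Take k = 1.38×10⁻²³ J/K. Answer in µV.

2.97 µV

V_n = √(4kTRB)
4kTRB = 4 × 1.38×10⁻²³ × 290 × 5.00×10¹ × 1.10×10⁷ = 8.80×10⁻¹² V²
V_n = √(8.80×10⁻¹²) = 2.97×10⁻⁶ V = 2.97 µV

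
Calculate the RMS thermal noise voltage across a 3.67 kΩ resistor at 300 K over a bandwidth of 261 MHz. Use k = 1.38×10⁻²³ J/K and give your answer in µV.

V_n = √(4kTRB)
4kTRB = 4 × 1.38×10⁻²³ × 300 × 3.67×10³ × 2.61×10⁸ = 1.59×10⁻⁸ V²
V_n = √(1.59×10⁻⁸) = 1.26×10⁻⁴ V = 126 µV

126 µV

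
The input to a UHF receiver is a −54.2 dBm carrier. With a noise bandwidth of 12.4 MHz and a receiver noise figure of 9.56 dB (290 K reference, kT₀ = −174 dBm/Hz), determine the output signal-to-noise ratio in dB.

Noise floor: N = −174 + 10 log₁₀(B) + NF
10 log₁₀(1.24×10⁷) = 70.93 dB
N = −174 + 70.93 + 9.56 = −93.51 dBm
SNR = P_sig − N = −54.2 − (−93.51) = 39.31 dB → 39.3 dB

39.3 dB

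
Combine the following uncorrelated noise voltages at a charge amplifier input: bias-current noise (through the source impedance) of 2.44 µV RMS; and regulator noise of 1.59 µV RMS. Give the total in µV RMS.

2.91 µV

Uncorrelated sources add in power (mean-square): V_tot = √(ΣV_i²)
V_tot = √[(2.44×10⁻⁶)² + (1.59×10⁻⁶)²] = 2.91×10⁻⁶ V = 2.91 µV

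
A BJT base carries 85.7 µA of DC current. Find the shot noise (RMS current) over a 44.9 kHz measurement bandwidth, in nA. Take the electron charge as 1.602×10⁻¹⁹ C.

1.11 nA

I_n = √(2qI·B)
2qI·B = 2 × 1.602×10⁻¹⁹ × 8.57×10⁻⁵ × 4.49×10⁴ = 1.23×10⁻¹⁸ A²
I_n = √(1.23×10⁻¹⁸) = 1.11×10⁻⁹ A = 1.11 nA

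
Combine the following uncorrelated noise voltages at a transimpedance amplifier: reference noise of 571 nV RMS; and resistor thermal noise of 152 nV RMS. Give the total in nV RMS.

Uncorrelated sources add in power (mean-square): V_tot = √(ΣV_i²)
V_tot = √[(5.71×10⁻⁷)² + (1.52×10⁻⁷)²] = 5.91×10⁻⁷ V = 591 nV

591 nV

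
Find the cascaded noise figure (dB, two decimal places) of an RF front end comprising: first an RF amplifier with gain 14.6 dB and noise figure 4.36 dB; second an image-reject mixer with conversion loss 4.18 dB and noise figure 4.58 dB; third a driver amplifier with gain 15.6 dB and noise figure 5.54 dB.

4.81 dB

Convert to linear (a loss of L dB is a gain of −L dB): F_i = 10^(NF_i/10), G_i = 10^(G_i,dB/10)
  Stage 1: F_1 = 10^(4.36/10) = 2.729, G_1 = 10^(14.6/10) = 28.84
  Stage 2: F_2 = 10^(4.58/10) = 2.871, G_2 = 10^(−4.18/10) = 0.3819
  Stage 3: F_3 = 10^(5.54/10) = 3.581, G_3 = 10^(15.6/10) = 36.31
Friis cascade:
  F = 2.729 + (2.871 − 1)/28.84 + (3.581 − 1)/11.02 = 3.028
NF = 10 log₁₀(3.028) = 4.81 dB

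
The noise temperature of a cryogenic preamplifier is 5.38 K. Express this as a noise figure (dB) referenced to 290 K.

F = 1 + T_e/T₀ = 1 + 5.38/290 = 1.01855
NF = 10 log₁₀(1.01855) = 0.080 dB

0.080 dB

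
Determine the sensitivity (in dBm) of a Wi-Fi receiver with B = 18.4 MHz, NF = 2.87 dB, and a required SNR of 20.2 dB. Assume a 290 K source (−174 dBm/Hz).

−78.3 dBm

Sensitivity = −174 + 10 log₁₀(B) + NF + SNR_min
= −174 + 72.65 + 2.87 + 20.2
= −78.28 dBm → −78.3 dBm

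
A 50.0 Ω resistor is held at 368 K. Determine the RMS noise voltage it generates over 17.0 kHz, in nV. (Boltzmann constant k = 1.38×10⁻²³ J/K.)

131 nV

V_n = √(4kTRB)
4kTRB = 4 × 1.38×10⁻²³ × 368 × 5.00×10¹ × 1.70×10⁴ = 1.73×10⁻¹⁴ V²
V_n = √(1.73×10⁻¹⁴) = 1.31×10⁻⁷ V = 131 nV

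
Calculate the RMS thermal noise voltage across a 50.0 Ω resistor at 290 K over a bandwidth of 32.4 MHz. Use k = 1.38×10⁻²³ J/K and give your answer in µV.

5.09 µV

V_n = √(4kTRB)
4kTRB = 4 × 1.38×10⁻²³ × 290 × 5.00×10¹ × 3.24×10⁷ = 2.59×10⁻¹¹ V²
V_n = √(2.59×10⁻¹¹) = 5.09×10⁻⁶ V = 5.09 µV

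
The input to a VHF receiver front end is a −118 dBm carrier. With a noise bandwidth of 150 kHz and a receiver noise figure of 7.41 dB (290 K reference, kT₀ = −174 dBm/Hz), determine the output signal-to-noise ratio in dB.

Noise floor: N = −174 + 10 log₁₀(B) + NF
10 log₁₀(1.50×10⁵) = 51.76 dB
N = −174 + 51.76 + 7.41 = −114.83 dBm
SNR = P_sig − N = −118 − (−114.83) = −3.17 dB → −3.2 dB

−3.2 dB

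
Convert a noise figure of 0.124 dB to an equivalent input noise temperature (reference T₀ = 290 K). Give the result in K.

8.40 K

F = 10^(0.124/10) = 1.02896
T_e = (F − 1)·T₀ = (1.02896 − 1) × 290 = 8.40 K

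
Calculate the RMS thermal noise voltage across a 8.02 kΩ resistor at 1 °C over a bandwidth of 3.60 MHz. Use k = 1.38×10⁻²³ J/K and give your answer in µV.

20.9 µV

T = 1 °C + 273.15 = 274.15 K
V_n = √(4kTRB)
4kTRB = 4 × 1.38×10⁻²³ × 274.15 × 8.02×10³ × 3.60×10⁶ = 4.37×10⁻¹⁰ V²
V_n = √(4.37×10⁻¹⁰) = 2.09×10⁻⁵ V = 20.9 µV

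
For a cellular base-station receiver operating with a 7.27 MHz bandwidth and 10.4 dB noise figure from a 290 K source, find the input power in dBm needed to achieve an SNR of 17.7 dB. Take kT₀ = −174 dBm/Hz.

−77.3 dBm

Sensitivity = −174 + 10 log₁₀(B) + NF + SNR_min
= −174 + 68.62 + 10.4 + 17.7
= −77.28 dBm → −77.3 dBm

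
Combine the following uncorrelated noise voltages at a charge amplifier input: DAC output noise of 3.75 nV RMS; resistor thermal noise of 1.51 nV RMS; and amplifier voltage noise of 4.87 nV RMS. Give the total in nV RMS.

Uncorrelated sources add in power (mean-square): V_tot = √(ΣV_i²)
V_tot = √[(3.75×10⁻⁹)² + (1.51×10⁻⁹)² + (4.87×10⁻⁹)²] = 6.33×10⁻⁹ V = 6.33 nV

6.33 nV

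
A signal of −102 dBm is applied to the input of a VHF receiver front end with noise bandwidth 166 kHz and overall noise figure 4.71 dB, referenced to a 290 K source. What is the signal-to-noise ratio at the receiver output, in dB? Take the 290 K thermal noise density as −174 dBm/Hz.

Noise floor: N = −174 + 10 log₁₀(B) + NF
10 log₁₀(1.66×10⁵) = 52.2 dB
N = −174 + 52.2 + 4.71 = −117.09 dBm
SNR = P_sig − N = −102 − (−117.09) = 15.09 dB → 15.1 dB

15.1 dB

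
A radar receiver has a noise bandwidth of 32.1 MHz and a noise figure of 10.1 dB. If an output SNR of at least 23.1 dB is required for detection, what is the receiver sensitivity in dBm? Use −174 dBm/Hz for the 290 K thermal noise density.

Sensitivity = −174 + 10 log₁₀(B) + NF + SNR_min
= −174 + 75.07 + 10.1 + 23.1
= −65.73 dBm → −65.7 dBm

−65.7 dBm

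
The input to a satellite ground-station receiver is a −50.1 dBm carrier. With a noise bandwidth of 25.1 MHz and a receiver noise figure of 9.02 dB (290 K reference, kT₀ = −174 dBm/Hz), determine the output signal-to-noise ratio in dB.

Noise floor: N = −174 + 10 log₁₀(B) + NF
10 log₁₀(2.51×10⁷) = 74 dB
N = −174 + 74 + 9.02 = −90.98 dBm
SNR = P_sig − N = −50.1 − (−90.98) = 40.88 dB → 40.9 dB

40.9 dB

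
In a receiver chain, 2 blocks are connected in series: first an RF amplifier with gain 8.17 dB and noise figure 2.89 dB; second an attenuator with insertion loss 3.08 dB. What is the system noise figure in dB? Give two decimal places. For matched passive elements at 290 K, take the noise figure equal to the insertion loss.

Convert to linear (a loss of L dB is a gain of −L dB): F_i = 10^(NF_i/10), G_i = 10^(G_i,dB/10)
  Stage 1: F_1 = 10^(2.89/10) = 1.945, G_1 = 10^(8.17/10) = 6.561
  Stage 2: F_2 = 10^(3.08/10) = 2.032, G_2 = 10^(−3.08/10) = 0.4920
Friis cascade:
  F = 1.945 + (2.032 − 1)/6.561 = 2.103
NF = 10 log₁₀(2.103) = 3.23 dB

3.23 dB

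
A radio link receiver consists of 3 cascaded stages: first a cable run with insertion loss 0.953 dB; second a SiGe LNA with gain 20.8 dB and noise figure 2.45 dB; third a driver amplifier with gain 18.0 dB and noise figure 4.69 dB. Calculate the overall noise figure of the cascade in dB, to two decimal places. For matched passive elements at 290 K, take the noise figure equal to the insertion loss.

3.44 dB

Convert to linear (a loss of L dB is a gain of −L dB): F_i = 10^(NF_i/10), G_i = 10^(G_i,dB/10)
  Stage 1: F_1 = 10^(0.953/10) = 1.245, G_1 = 10^(−0.953/10) = 0.8030
  Stage 2: F_2 = 10^(2.45/10) = 1.758, G_2 = 10^(20.8/10) = 120.2
  Stage 3: F_3 = 10^(4.69/10) = 2.944, G_3 = 10^(18.0/10) = 63.10
Friis cascade:
  F = 1.245 + (1.758 − 1)/0.8030 + (2.944 − 1)/96.54 = 2.209
NF = 10 log₁₀(2.209) = 3.44 dB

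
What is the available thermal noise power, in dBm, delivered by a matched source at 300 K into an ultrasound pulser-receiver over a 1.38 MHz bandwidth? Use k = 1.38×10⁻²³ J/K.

P_n = kTB = 1.38×10⁻²³ × 300 × 1.38×10⁶ = 5.71×10⁻¹⁵ W
In dBm: 10 log₁₀(5.71×10⁻¹⁵ / 10⁻³) = −112.4 dBm

−112.4 dBm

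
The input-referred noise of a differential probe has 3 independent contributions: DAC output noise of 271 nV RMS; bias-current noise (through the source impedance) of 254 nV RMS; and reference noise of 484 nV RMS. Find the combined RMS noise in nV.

Uncorrelated sources add in power (mean-square): V_tot = √(ΣV_i²)
V_tot = √[(2.71×10⁻⁷)² + (2.54×10⁻⁷)² + (4.84×10⁻⁷)²] = 6.10×10⁻⁷ V = 610 nV

610 nV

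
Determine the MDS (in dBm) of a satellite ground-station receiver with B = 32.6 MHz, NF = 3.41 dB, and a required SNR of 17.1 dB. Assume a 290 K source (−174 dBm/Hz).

Sensitivity = −174 + 10 log₁₀(B) + NF + SNR_min
= −174 + 75.13 + 3.41 + 17.1
= −78.36 dBm → −78.4 dBm

−78.4 dBm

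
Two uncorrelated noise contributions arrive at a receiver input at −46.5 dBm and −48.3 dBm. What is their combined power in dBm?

Convert to linear, add, convert back:
P₁ = 2.24×10⁻⁸ W, P₂ = 1.48×10⁻⁸ W
P_tot = 3.72×10⁻⁸ W → 10 log₁₀(P_tot / 10⁻³) = −44.3 dBm

−44.3 dBm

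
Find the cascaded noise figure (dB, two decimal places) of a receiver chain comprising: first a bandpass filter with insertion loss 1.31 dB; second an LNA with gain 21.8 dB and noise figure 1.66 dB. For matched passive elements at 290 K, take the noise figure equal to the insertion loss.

2.97 dB

Convert to linear (a loss of L dB is a gain of −L dB): F_i = 10^(NF_i/10), G_i = 10^(G_i,dB/10)
  Stage 1: F_1 = 10^(1.31/10) = 1.352, G_1 = 10^(−1.31/10) = 0.7396
  Stage 2: F_2 = 10^(1.66/10) = 1.466, G_2 = 10^(21.8/10) = 151.4
Friis cascade:
  F = 1.352 + (1.466 − 1)/0.7396 = 1.982
NF = 10 log₁₀(1.982) = 2.97 dB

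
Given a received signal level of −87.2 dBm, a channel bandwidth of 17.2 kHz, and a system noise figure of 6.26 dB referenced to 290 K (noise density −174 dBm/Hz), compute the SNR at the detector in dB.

38.2 dB

Noise floor: N = −174 + 10 log₁₀(B) + NF
10 log₁₀(1.72×10⁴) = 42.36 dB
N = −174 + 42.36 + 6.26 = −125.38 dBm
SNR = P_sig − N = −87.2 − (−125.38) = 38.18 dB → 38.2 dB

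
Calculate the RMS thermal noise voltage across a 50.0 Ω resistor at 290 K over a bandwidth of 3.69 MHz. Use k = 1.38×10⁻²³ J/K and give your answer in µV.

V_n = √(4kTRB)
4kTRB = 4 × 1.38×10⁻²³ × 290 × 5.00×10¹ × 3.69×10⁶ = 2.95×10⁻¹² V²
V_n = √(2.95×10⁻¹²) = 1.72×10⁻⁶ V = 1.72 µV

1.72 µV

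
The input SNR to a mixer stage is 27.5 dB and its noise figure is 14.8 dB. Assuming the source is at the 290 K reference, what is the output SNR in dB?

By definition F = SNR_in/SNR_out, so in dB: SNR_out = SNR_in − NF
SNR_out = 27.5 − 14.8 = 12.7 dB

12.7 dB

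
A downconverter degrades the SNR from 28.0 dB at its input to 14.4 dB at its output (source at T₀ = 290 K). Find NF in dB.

13.6 dB

NF (dB) = SNR_in(dB) − SNR_out(dB) when the source is at T₀
NF = 28.0 − 14.4 = 13.6 dB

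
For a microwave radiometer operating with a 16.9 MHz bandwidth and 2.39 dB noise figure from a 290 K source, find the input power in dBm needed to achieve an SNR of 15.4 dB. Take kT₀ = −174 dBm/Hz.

Sensitivity = −174 + 10 log₁₀(B) + NF + SNR_min
= −174 + 72.28 + 2.39 + 15.4
= −83.93 dBm → −83.9 dBm

−83.9 dBm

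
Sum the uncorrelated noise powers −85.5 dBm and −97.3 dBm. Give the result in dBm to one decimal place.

−85.2 dBm

Convert to linear, add, convert back:
P₁ = 2.82×10⁻¹² W, P₂ = 1.86×10⁻¹³ W
P_tot = 3.00×10⁻¹² W → 10 log₁₀(P_tot / 10⁻³) = −85.2 dBm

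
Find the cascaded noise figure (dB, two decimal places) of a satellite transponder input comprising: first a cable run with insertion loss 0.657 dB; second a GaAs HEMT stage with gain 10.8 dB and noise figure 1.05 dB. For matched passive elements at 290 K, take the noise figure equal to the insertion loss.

1.71 dB

Convert to linear (a loss of L dB is a gain of −L dB): F_i = 10^(NF_i/10), G_i = 10^(G_i,dB/10)
  Stage 1: F_1 = 10^(0.657/10) = 1.163, G_1 = 10^(−0.657/10) = 0.8596
  Stage 2: F_2 = 10^(1.05/10) = 1.274, G_2 = 10^(10.8/10) = 12.02
Friis cascade:
  F = 1.163 + (1.274 − 1)/0.8596 = 1.481
NF = 10 log₁₀(1.481) = 1.71 dB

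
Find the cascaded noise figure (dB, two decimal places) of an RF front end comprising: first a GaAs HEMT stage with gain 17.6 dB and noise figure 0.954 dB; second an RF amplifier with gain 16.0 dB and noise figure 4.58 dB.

1.07 dB

Convert to linear (a loss of L dB is a gain of −L dB): F_i = 10^(NF_i/10), G_i = 10^(G_i,dB/10)
  Stage 1: F_1 = 10^(0.954/10) = 1.246, G_1 = 10^(17.6/10) = 57.54
  Stage 2: F_2 = 10^(4.58/10) = 2.871, G_2 = 10^(16.0/10) = 39.81
Friis cascade:
  F = 1.246 + (2.871 − 1)/57.54 = 1.278
NF = 10 log₁₀(1.278) = 1.07 dB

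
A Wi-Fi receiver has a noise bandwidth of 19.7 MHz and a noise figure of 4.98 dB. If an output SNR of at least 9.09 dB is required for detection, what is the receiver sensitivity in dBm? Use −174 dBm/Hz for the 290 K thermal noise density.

−87.0 dBm

Sensitivity = −174 + 10 log₁₀(B) + NF + SNR_min
= −174 + 72.94 + 4.98 + 9.09
= −86.99 dBm → −87.0 dBm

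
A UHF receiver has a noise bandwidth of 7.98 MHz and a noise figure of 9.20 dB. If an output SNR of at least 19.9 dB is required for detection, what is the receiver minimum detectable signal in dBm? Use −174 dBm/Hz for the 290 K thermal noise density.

−75.9 dBm

Sensitivity = −174 + 10 log₁₀(B) + NF + SNR_min
= −174 + 69.02 + 9.20 + 19.9
= −75.88 dBm → −75.9 dBm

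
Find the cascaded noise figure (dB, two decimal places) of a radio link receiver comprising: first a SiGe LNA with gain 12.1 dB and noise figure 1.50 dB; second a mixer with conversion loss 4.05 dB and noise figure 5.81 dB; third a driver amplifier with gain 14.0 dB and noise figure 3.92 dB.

2.59 dB

Convert to linear (a loss of L dB is a gain of −L dB): F_i = 10^(NF_i/10), G_i = 10^(G_i,dB/10)
  Stage 1: F_1 = 10^(1.50/10) = 1.413, G_1 = 10^(12.1/10) = 16.22
  Stage 2: F_2 = 10^(5.81/10) = 3.811, G_2 = 10^(−4.05/10) = 0.3936
  Stage 3: F_3 = 10^(3.92/10) = 2.466, G_3 = 10^(14.0/10) = 25.12
Friis cascade:
  F = 1.413 + (3.811 − 1)/16.22 + (2.466 − 1)/6.383 = 1.816
NF = 10 log₁₀(1.816) = 2.59 dB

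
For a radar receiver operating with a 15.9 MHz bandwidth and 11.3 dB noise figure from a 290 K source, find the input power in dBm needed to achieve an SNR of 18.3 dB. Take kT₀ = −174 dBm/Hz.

Sensitivity = −174 + 10 log₁₀(B) + NF + SNR_min
= −174 + 72.01 + 11.3 + 18.3
= −72.39 dBm → −72.4 dBm

−72.4 dBm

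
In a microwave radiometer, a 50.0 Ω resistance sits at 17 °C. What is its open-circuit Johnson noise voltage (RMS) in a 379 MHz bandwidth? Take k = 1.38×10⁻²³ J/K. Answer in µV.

T = 17 °C + 273.15 = 290.15 K
V_n = √(4kTRB)
4kTRB = 4 × 1.38×10⁻²³ × 290.15 × 5.00×10¹ × 3.79×10⁸ = 3.04×10⁻¹⁰ V²
V_n = √(3.04×10⁻¹⁰) = 1.74×10⁻⁵ V = 17.4 µV

17.4 µV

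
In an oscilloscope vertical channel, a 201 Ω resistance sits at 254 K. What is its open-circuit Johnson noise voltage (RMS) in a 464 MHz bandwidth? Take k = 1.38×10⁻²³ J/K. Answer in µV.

V_n = √(4kTRB)
4kTRB = 4 × 1.38×10⁻²³ × 254 × 2.01×10² × 4.64×10⁸ = 1.31×10⁻⁹ V²
V_n = √(1.31×10⁻⁹) = 3.62×10⁻⁵ V = 36.2 µV

36.2 µV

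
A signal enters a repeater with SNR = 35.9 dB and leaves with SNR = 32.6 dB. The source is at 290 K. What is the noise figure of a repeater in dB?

3.3 dB

NF (dB) = SNR_in(dB) − SNR_out(dB) when the source is at T₀
NF = 35.9 − 32.6 = 3.3 dB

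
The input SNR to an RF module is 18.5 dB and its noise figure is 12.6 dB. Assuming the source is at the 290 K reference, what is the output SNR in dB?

5.9 dB

By definition F = SNR_in/SNR_out, so in dB: SNR_out = SNR_in − NF
SNR_out = 18.5 − 12.6 = 5.9 dB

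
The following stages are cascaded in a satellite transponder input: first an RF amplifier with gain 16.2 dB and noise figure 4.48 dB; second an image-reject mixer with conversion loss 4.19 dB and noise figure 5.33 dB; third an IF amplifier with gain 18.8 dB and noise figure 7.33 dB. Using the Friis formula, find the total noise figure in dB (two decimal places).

Convert to linear (a loss of L dB is a gain of −L dB): F_i = 10^(NF_i/10), G_i = 10^(G_i,dB/10)
  Stage 1: F_1 = 10^(4.48/10) = 2.805, G_1 = 10^(16.2/10) = 41.69
  Stage 2: F_2 = 10^(5.33/10) = 3.412, G_2 = 10^(−4.19/10) = 0.3811
  Stage 3: F_3 = 10^(7.33/10) = 5.408, G_3 = 10^(18.8/10) = 75.86
Friis cascade:
  F = 2.805 + (3.412 − 1)/41.69 + (5.408 − 1)/15.89 = 3.141
NF = 10 log₁₀(3.141) = 4.97 dB

4.97 dB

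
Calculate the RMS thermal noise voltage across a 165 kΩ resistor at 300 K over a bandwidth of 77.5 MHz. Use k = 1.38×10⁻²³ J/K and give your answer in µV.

V_n = √(4kTRB)
4kTRB = 4 × 1.38×10⁻²³ × 300 × 1.65×10⁵ × 7.75×10⁷ = 2.12×10⁻⁷ V²
V_n = √(2.12×10⁻⁷) = 4.60×10⁻⁴ V = 460 µV

460 µV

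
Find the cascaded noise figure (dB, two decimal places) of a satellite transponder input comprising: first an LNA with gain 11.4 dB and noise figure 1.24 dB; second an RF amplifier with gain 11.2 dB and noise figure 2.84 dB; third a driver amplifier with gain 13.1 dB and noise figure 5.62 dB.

Convert to linear (a loss of L dB is a gain of −L dB): F_i = 10^(NF_i/10), G_i = 10^(G_i,dB/10)
  Stage 1: F_1 = 10^(1.24/10) = 1.330, G_1 = 10^(11.4/10) = 13.80
  Stage 2: F_2 = 10^(2.84/10) = 1.923, G_2 = 10^(11.2/10) = 13.18
  Stage 3: F_3 = 10^(5.62/10) = 3.648, G_3 = 10^(13.1/10) = 20.42
Friis cascade:
  F = 1.330 + (1.923 − 1)/13.80 + (3.648 − 1)/182.0 = 1.412
NF = 10 log₁₀(1.412) = 1.50 dB

1.50 dB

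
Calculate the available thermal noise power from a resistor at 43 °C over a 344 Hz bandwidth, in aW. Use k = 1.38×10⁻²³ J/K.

1.50 aW

T = 43 °C + 273.15 = 316.15 K
P_n = kTB = 1.38×10⁻²³ × 316.15 × 3.44×10² = 1.50×10⁻¹⁸ W = 1.50 aW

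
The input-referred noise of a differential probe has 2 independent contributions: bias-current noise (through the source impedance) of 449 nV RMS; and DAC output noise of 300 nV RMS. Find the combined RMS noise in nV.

540 nV

Uncorrelated sources add in power (mean-square): V_tot = √(ΣV_i²)
V_tot = √[(4.49×10⁻⁷)² + (3.00×10⁻⁷)²] = 5.40×10⁻⁷ V = 540 nV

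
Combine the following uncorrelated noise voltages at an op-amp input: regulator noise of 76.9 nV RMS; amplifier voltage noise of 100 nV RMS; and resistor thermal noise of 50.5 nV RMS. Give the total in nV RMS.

Uncorrelated sources add in power (mean-square): V_tot = √(ΣV_i²)
V_tot = √[(7.69×10⁻⁸)² + (1.00×10⁻⁷)² + (5.05×10⁻⁸)²] = 1.36×10⁻⁷ V = 136 nV

136 nV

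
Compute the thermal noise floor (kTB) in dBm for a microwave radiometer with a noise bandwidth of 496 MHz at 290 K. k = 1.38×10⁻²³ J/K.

−87.0 dBm

P_n = kTB = 1.38×10⁻²³ × 290 × 4.96×10⁸ = 1.98×10⁻¹² W
In dBm: 10 log₁₀(1.98×10⁻¹² / 10⁻³) = −87.0 dBm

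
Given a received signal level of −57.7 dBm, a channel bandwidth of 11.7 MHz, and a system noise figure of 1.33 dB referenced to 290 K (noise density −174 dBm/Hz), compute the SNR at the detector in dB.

44.3 dB

Noise floor: N = −174 + 10 log₁₀(B) + NF
10 log₁₀(1.17×10⁷) = 70.68 dB
N = −174 + 70.68 + 1.33 = −101.99 dBm
SNR = P_sig − N = −57.7 − (−101.99) = 44.29 dB → 44.3 dB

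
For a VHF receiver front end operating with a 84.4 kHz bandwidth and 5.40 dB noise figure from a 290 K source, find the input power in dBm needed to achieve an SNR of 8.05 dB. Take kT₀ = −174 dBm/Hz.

Sensitivity = −174 + 10 log₁₀(B) + NF + SNR_min
= −174 + 49.26 + 5.40 + 8.05
= −111.29 dBm → −111.3 dBm

−111.3 dBm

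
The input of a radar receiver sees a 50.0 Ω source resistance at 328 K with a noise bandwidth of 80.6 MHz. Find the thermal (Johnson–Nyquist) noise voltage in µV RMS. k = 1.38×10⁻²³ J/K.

8.54 µV

V_n = √(4kTRB)
4kTRB = 4 × 1.38×10⁻²³ × 328 × 5.00×10¹ × 8.06×10⁷ = 7.30×10⁻¹¹ V²
V_n = √(7.30×10⁻¹¹) = 8.54×10⁻⁶ V = 8.54 µV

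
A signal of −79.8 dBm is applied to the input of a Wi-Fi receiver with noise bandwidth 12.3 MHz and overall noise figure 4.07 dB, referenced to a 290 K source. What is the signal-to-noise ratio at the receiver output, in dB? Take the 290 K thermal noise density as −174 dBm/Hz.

Noise floor: N = −174 + 10 log₁₀(B) + NF
10 log₁₀(1.23×10⁷) = 70.9 dB
N = −174 + 70.9 + 4.07 = −99.03 dBm
SNR = P_sig − N = −79.8 − (−99.03) = 19.23 dB → 19.2 dB

19.2 dB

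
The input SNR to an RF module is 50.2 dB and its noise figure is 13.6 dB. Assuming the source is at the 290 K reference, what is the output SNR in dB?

36.6 dB

By definition F = SNR_in/SNR_out, so in dB: SNR_out = SNR_in − NF
SNR_out = 50.2 − 13.6 = 36.6 dB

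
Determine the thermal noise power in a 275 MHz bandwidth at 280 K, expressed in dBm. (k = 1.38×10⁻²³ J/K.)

−89.7 dBm

P_n = kTB = 1.38×10⁻²³ × 280 × 2.75×10⁸ = 1.06×10⁻¹² W
In dBm: 10 log₁₀(1.06×10⁻¹² / 10⁻³) = −89.7 dBm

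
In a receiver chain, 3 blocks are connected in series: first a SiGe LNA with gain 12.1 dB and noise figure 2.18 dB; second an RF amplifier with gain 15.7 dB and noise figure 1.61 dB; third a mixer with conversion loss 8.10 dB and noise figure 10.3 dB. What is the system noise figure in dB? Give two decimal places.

Convert to linear (a loss of L dB is a gain of −L dB): F_i = 10^(NF_i/10), G_i = 10^(G_i,dB/10)
  Stage 1: F_1 = 10^(2.18/10) = 1.652, G_1 = 10^(12.1/10) = 16.22
  Stage 2: F_2 = 10^(1.61/10) = 1.449, G_2 = 10^(15.7/10) = 37.15
  Stage 3: F_3 = 10^(10.3/10) = 10.72, G_3 = 10^(−8.10/10) = 0.1549
Friis cascade:
  F = 1.652 + (1.449 − 1)/16.22 + (10.72 − 1)/602.6 = 1.696
NF = 10 log₁₀(1.696) = 2.29 dB

2.29 dB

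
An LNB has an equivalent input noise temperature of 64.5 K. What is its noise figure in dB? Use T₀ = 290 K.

0.872 dB

F = 1 + T_e/T₀ = 1 + 64.5/290 = 1.22241
NF = 10 log₁₀(1.22241) = 0.872 dB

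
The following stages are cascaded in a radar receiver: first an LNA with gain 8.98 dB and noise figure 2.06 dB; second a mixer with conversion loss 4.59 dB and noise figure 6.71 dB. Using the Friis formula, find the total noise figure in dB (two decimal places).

3.17 dB

Convert to linear (a loss of L dB is a gain of −L dB): F_i = 10^(NF_i/10), G_i = 10^(G_i,dB/10)
  Stage 1: F_1 = 10^(2.06/10) = 1.607, G_1 = 10^(8.98/10) = 7.907
  Stage 2: F_2 = 10^(6.71/10) = 4.688, G_2 = 10^(−4.59/10) = 0.3475
Friis cascade:
  F = 1.607 + (4.688 − 1)/7.907 = 2.073
NF = 10 log₁₀(2.073) = 3.17 dB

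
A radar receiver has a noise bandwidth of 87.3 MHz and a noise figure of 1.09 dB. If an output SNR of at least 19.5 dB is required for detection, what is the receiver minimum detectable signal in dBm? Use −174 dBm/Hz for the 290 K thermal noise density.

Sensitivity = −174 + 10 log₁₀(B) + NF + SNR_min
= −174 + 79.41 + 1.09 + 19.5
= −74.00 dBm → −74.0 dBm

−74.0 dBm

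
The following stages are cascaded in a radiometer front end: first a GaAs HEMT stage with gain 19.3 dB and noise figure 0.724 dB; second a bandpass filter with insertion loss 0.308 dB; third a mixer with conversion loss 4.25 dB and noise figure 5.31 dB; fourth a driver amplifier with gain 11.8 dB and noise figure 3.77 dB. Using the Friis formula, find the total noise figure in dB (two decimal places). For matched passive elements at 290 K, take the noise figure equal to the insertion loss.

Convert to linear (a loss of L dB is a gain of −L dB): F_i = 10^(NF_i/10), G_i = 10^(G_i,dB/10)
  Stage 1: F_1 = 10^(0.724/10) = 1.181, G_1 = 10^(19.3/10) = 85.11
  Stage 2: F_2 = 10^(0.308/10) = 1.073, G_2 = 10^(−0.308/10) = 0.9315
  Stage 3: F_3 = 10^(5.31/10) = 3.396, G_3 = 10^(−4.25/10) = 0.3758
  Stage 4: F_4 = 10^(3.77/10) = 2.382, G_4 = 10^(11.8/10) = 15.14
Friis cascade:
  F = 1.181 + (1.073 − 1)/85.11 + (3.396 − 1)/79.29 + (2.382 − 1)/29.80 = 1.259
NF = 10 log₁₀(1.259) = 1.00 dB

1.00 dB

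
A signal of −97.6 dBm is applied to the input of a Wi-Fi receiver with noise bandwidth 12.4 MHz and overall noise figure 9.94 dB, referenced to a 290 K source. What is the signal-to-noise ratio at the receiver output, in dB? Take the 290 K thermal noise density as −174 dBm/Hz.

Noise floor: N = −174 + 10 log₁₀(B) + NF
10 log₁₀(1.24×10⁷) = 70.93 dB
N = −174 + 70.93 + 9.94 = −93.13 dBm
SNR = P_sig − N = −97.6 − (−93.13) = −4.47 dB → −4.5 dB

−4.5 dB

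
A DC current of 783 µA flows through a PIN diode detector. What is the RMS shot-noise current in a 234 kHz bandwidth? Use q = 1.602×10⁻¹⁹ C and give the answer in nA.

7.66 nA

I_n = √(2qI·B)
2qI·B = 2 × 1.602×10⁻¹⁹ × 7.83×10⁻⁴ × 2.34×10⁵ = 5.87×10⁻¹⁷ A²
I_n = √(5.87×10⁻¹⁷) = 7.66×10⁻⁹ A = 7.66 nA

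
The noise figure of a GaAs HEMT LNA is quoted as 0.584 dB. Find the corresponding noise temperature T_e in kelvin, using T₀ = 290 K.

41.7 K

F = 10^(0.584/10) = 1.14393
T_e = (F − 1)·T₀ = (1.14393 − 1) × 290 = 41.7 K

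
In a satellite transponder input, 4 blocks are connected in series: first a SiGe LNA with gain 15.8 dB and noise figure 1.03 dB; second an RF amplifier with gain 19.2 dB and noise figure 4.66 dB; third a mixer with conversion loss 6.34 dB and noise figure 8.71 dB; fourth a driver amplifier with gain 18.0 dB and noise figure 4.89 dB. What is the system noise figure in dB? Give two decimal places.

Convert to linear (a loss of L dB is a gain of −L dB): F_i = 10^(NF_i/10), G_i = 10^(G_i,dB/10)
  Stage 1: F_1 = 10^(1.03/10) = 1.268, G_1 = 10^(15.8/10) = 38.02
  Stage 2: F_2 = 10^(4.66/10) = 2.924, G_2 = 10^(19.2/10) = 83.18
  Stage 3: F_3 = 10^(8.71/10) = 7.430, G_3 = 10^(−6.34/10) = 0.2323
  Stage 4: F_4 = 10^(4.89/10) = 3.083, G_4 = 10^(18.0/10) = 63.10
Friis cascade:
  F = 1.268 + (2.924 − 1)/38.02 + (7.430 − 1)/3162 + (3.083 − 1)/734.5 = 1.323
NF = 10 log₁₀(1.323) = 1.22 dB

1.22 dB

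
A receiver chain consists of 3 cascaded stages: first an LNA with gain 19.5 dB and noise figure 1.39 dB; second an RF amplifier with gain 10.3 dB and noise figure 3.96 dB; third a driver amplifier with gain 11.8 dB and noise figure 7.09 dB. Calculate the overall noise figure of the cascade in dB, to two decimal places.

Convert to linear (a loss of L dB is a gain of −L dB): F_i = 10^(NF_i/10), G_i = 10^(G_i,dB/10)
  Stage 1: F_1 = 10^(1.39/10) = 1.377, G_1 = 10^(19.5/10) = 89.13
  Stage 2: F_2 = 10^(3.96/10) = 2.489, G_2 = 10^(10.3/10) = 10.72
  Stage 3: F_3 = 10^(7.09/10) = 5.117, G_3 = 10^(11.8/10) = 15.14
Friis cascade:
  F = 1.377 + (2.489 − 1)/89.13 + (5.117 − 1)/955.0 = 1.398
NF = 10 log₁₀(1.398) = 1.46 dB

1.46 dB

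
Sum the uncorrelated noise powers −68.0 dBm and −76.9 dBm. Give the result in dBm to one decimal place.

Convert to linear, add, convert back:
P₁ = 1.58×10⁻¹⁰ W, P₂ = 2.04×10⁻¹¹ W
P_tot = 1.79×10⁻¹⁰ W → 10 log₁₀(P_tot / 10⁻³) = −67.5 dBm

−67.5 dBm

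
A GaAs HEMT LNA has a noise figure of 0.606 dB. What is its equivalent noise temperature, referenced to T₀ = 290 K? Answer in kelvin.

43.4 K

F = 10^(0.606/10) = 1.14974
T_e = (F − 1)·T₀ = (1.14974 − 1) × 290 = 43.4 K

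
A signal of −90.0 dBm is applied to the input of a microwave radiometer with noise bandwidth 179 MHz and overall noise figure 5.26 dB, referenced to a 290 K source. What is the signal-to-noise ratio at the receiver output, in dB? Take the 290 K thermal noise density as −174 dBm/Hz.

Noise floor: N = −174 + 10 log₁₀(B) + NF
10 log₁₀(1.79×10⁸) = 82.53 dB
N = −174 + 82.53 + 5.26 = −86.21 dBm
SNR = P_sig − N = −90.0 − (−86.21) = −3.79 dB → −3.8 dB

−3.8 dB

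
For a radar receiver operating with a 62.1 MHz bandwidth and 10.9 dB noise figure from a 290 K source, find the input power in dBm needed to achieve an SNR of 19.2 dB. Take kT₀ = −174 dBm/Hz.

Sensitivity = −174 + 10 log₁₀(B) + NF + SNR_min
= −174 + 77.93 + 10.9 + 19.2
= −65.97 dBm → −66.0 dBm

−66.0 dBm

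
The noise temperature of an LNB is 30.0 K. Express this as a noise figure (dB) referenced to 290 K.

0.428 dB

F = 1 + T_e/T₀ = 1 + 30.0/290 = 1.10345
NF = 10 log₁₀(1.10345) = 0.428 dB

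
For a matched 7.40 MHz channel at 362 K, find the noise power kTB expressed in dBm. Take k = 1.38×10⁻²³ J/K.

−104.3 dBm

P_n = kTB = 1.38×10⁻²³ × 362 × 7.40×10⁶ = 3.70×10⁻¹⁴ W
In dBm: 10 log₁₀(3.70×10⁻¹⁴ / 10⁻³) = −104.3 dBm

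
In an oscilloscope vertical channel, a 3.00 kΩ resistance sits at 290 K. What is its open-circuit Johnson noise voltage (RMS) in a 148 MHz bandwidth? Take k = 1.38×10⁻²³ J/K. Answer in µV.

V_n = √(4kTRB)
4kTRB = 4 × 1.38×10⁻²³ × 290 × 3.00×10³ × 1.48×10⁸ = 7.11×10⁻⁹ V²
V_n = √(7.11×10⁻⁹) = 8.43×10⁻⁵ V = 84.3 µV

84.3 µV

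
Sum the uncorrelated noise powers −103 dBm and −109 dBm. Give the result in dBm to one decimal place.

Convert to linear, add, convert back:
P₁ = 5.01×10⁻¹⁴ W, P₂ = 1.26×10⁻¹⁴ W
P_tot = 6.27×10⁻¹⁴ W → 10 log₁₀(P_tot / 10⁻³) = −102.0 dBm

−102.0 dBm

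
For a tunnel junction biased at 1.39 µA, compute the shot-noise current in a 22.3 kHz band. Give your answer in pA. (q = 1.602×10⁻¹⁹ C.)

99.7 pA

I_n = √(2qI·B)
2qI·B = 2 × 1.602×10⁻¹⁹ × 1.39×10⁻⁶ × 2.23×10⁴ = 9.93×10⁻²¹ A²
I_n = √(9.93×10⁻²¹) = 9.97×10⁻¹¹ A = 99.7 pA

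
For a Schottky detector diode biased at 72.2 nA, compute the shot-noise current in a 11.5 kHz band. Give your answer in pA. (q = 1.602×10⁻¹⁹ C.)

I_n = √(2qI·B)
2qI·B = 2 × 1.602×10⁻¹⁹ × 7.22×10⁻⁸ × 1.15×10⁴ = 2.66×10⁻²² A²
I_n = √(2.66×10⁻²²) = 1.63×10⁻¹¹ A = 16.3 pA

16.3 pA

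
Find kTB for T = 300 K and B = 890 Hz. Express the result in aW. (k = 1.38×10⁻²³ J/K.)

P_n = kTB = 1.38×10⁻²³ × 300 × 8.90×10² = 3.68×10⁻¹⁸ W = 3.68 aW

3.68 aW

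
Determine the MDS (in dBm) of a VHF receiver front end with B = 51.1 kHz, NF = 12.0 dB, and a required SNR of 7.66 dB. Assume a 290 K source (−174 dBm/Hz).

Sensitivity = −174 + 10 log₁₀(B) + NF + SNR_min
= −174 + 47.08 + 12.0 + 7.66
= −107.26 dBm → −107.3 dBm

−107.3 dBm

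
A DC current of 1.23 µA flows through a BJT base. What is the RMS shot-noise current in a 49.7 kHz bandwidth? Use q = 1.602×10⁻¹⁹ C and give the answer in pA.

140 pA

I_n = √(2qI·B)
2qI·B = 2 × 1.602×10⁻¹⁹ × 1.23×10⁻⁶ × 4.97×10⁴ = 1.96×10⁻²⁰ A²
I_n = √(1.96×10⁻²⁰) = 1.40×10⁻¹⁰ A = 140 pA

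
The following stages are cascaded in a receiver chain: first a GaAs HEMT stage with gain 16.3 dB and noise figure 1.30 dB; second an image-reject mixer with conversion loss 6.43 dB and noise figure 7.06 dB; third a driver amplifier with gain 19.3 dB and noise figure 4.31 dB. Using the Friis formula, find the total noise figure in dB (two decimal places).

Convert to linear (a loss of L dB is a gain of −L dB): F_i = 10^(NF_i/10), G_i = 10^(G_i,dB/10)
  Stage 1: F_1 = 10^(1.30/10) = 1.349, G_1 = 10^(16.3/10) = 42.66
  Stage 2: F_2 = 10^(7.06/10) = 5.082, G_2 = 10^(−6.43/10) = 0.2275
  Stage 3: F_3 = 10^(4.31/10) = 2.698, G_3 = 10^(19.3/10) = 85.11
Friis cascade:
  F = 1.349 + (5.082 − 1)/42.66 + (2.698 − 1)/9.705 = 1.620
NF = 10 log₁₀(1.620) = 2.09 dB

2.09 dB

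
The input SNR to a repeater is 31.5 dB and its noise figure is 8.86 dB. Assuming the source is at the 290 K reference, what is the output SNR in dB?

By definition F = SNR_in/SNR_out, so in dB: SNR_out = SNR_in − NF
SNR_out = 31.5 − 8.86 = 22.64 dB

22.64 dB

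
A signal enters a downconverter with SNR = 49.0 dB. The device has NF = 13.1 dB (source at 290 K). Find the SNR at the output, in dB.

By definition F = SNR_in/SNR_out, so in dB: SNR_out = SNR_in − NF
SNR_out = 49.0 − 13.1 = 35.9 dB

35.9 dB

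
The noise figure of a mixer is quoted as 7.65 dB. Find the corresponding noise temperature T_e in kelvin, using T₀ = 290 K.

1398 K

F = 10^(7.65/10) = 5.82103
T_e = (F − 1)·T₀ = (5.82103 − 1) × 290 = 1398 K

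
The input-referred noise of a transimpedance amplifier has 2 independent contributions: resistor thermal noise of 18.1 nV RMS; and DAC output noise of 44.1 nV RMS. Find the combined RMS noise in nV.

47.7 nV

Uncorrelated sources add in power (mean-square): V_tot = √(ΣV_i²)
V_tot = √[(1.81×10⁻⁸)² + (4.41×10⁻⁸)²] = 4.77×10⁻⁸ V = 47.7 nV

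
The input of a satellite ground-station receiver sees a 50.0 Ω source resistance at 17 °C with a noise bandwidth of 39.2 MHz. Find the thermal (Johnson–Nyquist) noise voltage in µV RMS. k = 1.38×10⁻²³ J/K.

5.60 µV

T = 17 °C + 273.15 = 290.15 K
V_n = √(4kTRB)
4kTRB = 4 × 1.38×10⁻²³ × 290.15 × 5.00×10¹ × 3.92×10⁷ = 3.14×10⁻¹¹ V²
V_n = √(3.14×10⁻¹¹) = 5.60×10⁻⁶ V = 5.60 µV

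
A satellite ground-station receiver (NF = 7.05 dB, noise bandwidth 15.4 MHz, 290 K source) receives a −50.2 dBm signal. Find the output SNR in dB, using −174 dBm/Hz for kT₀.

Noise floor: N = −174 + 10 log₁₀(B) + NF
10 log₁₀(1.54×10⁷) = 71.88 dB
N = −174 + 71.88 + 7.05 = −95.07 dBm
SNR = P_sig − N = −50.2 − (−95.07) = 44.87 dB → 44.9 dB

44.9 dB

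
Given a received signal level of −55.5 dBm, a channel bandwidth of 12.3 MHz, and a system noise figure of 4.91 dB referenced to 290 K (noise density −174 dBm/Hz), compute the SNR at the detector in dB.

42.7 dB

Noise floor: N = −174 + 10 log₁₀(B) + NF
10 log₁₀(1.23×10⁷) = 70.9 dB
N = −174 + 70.9 + 4.91 = −98.19 dBm
SNR = P_sig − N = −55.5 − (−98.19) = 42.69 dB → 42.7 dB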